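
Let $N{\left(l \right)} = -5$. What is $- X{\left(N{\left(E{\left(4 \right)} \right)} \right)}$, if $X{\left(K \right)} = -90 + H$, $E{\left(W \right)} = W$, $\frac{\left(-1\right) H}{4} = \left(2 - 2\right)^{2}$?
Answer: $90$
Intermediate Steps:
$H = 0$ ($H = - 4 \left(2 - 2\right)^{2} = - 4 \cdot 0^{2} = \left(-4\right) 0 = 0$)
$X{\left(K \right)} = -90$ ($X{\left(K \right)} = -90 + 0 = -90$)
$- X{\left(N{\left(E{\left(4 \right)} \right)} \right)} = \left(-1\right) \left(-90\right) = 90$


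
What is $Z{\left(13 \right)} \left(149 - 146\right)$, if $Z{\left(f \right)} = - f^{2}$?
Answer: $-507$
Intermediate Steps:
$Z{\left(13 \right)} \left(149 - 146\right) = - 13^{2} \left(149 - 146\right) = \left(-1\right) 169 \cdot 3 = \left(-169\right) 3 = -507$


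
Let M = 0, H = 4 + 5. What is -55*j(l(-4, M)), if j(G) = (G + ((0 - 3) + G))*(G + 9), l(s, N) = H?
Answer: -14850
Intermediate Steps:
H = 9
l(s, N) = 9
j(G) = (-3 + 2*G)*(9 + G) (j(G) = (G + (-3 + G))*(9 + G) = (-3 + 2*G)*(9 + G))
-55*j(l(-4, M)) = -55*(-27 + 2*9² + 15*9) = -55*(-27 + 2*81 + 135) = -55*(-27 + 162 + 135) = -55*270 = -14850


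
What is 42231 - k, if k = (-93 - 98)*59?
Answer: 53500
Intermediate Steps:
k = -11269 (k = -191*59 = -11269)
42231 - k = 42231 - 1*(-11269) = 42231 + 11269 = 53500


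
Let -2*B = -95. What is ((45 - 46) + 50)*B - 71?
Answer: 4513/2 ≈ 2256.5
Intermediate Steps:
B = 95/2 (B = -½*(-95) = 95/2 ≈ 47.500)
((45 - 46) + 50)*B - 71 = ((45 - 46) + 50)*(95/2) - 71 = (-1 + 50)*(95/2) - 71 = 49*(95/2) - 71 = 4655/2 - 71 = 4513/2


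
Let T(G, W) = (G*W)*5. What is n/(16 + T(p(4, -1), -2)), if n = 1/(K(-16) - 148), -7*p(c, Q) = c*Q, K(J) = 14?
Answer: -7/9648 ≈ -0.00072554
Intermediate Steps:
p(c, Q) = -Q*c/7 (p(c, Q) = -c*Q/7 = -Q*c/7)
T(G, W) = 5*G*W
n = -1/134 (n = 1/(14 - 148) = 1/(-134) = -1/134 ≈ -0.0074627)
n/(16 + T(p(4, -1), -2)) = -1/(134*(16 + 5*(-⅐*(-1)*4)*(-2))) = -1/(134*(16 + 5*(4/7)*(-2))) = -1/(134*(16 - 40/7)) = -1/(134*72/7) = -1/134*7/72 = -7/9648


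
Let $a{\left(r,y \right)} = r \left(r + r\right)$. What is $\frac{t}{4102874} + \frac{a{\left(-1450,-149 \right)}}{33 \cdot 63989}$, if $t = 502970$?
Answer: $\frac{9157337615945}{4331890272369} \approx 2.1139$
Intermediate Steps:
$a{\left(r,y \right)} = 2 r^{2}$ ($a{\left(r,y \right)} = r 2 r = 2 r^{2}$)
$\frac{t}{4102874} + \frac{a{\left(-1450,-149 \right)}}{33 \cdot 63989} = \frac{502970}{4102874} + \frac{2 \left(-1450\right)^{2}}{33 \cdot 63989} = 502970 \cdot \frac{1}{4102874} + \frac{2 \cdot 2102500}{2111637} = \frac{251485}{2051437} + 4205000 \cdot \frac{1}{2111637} = \frac{251485}{2051437} + \frac{4205000}{2111637} = \frac{9157337615945}{4331890272369}$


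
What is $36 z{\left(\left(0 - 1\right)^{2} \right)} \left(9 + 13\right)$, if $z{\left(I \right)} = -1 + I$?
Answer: $0$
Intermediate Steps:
$36 z{\left(\left(0 - 1\right)^{2} \right)} \left(9 + 13\right) = 36 \left(-1 + \left(0 - 1\right)^{2}\right) \left(9 + 13\right) = 36 \left(-1 + \left(-1\right)^{2}\right) 22 = 36 \left(-1 + 1\right) 22 = 36 \cdot 0 \cdot 22 = 0 \cdot 22 = 0$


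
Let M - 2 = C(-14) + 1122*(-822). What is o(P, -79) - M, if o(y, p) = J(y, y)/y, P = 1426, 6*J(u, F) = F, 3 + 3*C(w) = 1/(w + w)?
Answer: 25823929/28 ≈ 9.2228e+5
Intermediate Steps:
C(w) = -1 + 1/(6*w) (C(w) = -1 + 1/(3*(w + w)) = -1 + 1/(3*((2*w))) = -1 + (1/(2*w))/3 = -1 + 1/(6*w))
J(u, F) = F/6
o(y, p) = ⅙ (o(y, p) = (y/6)/y = ⅙)
M = -77471773/84 (M = 2 + ((⅙ - 1*(-14))/(-14) + 1122*(-822)) = 2 + (-(⅙ + 14)/14 - 922284) = 2 + (-1/14*85/6 - 922284) = 2 + (-85/84 - 922284) = 2 - 77471941/84 = -77471773/84 ≈ -9.2228e+5)
o(P, -79) - M = ⅙ - 1*(-77471773/84) = ⅙ + 77471773/84 = 25823929/28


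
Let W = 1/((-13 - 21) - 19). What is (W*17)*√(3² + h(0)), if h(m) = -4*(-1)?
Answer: -17*√13/53 ≈ -1.1565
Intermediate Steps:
h(m) = 4
W = -1/53 (W = 1/(-34 - 19) = 1/(-53) = -1/53 ≈ -0.018868)
(W*17)*√(3² + h(0)) = (-1/53*17)*√(3² + 4) = -17*√(9 + 4)/53 = -17*√13/53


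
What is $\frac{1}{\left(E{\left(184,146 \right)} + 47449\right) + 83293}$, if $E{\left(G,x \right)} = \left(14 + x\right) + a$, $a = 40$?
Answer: $\frac{1}{130942} \approx 7.637 \cdot 10^{-6}$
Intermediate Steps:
$E{\left(G,x \right)} = 54 + x$ ($E{\left(G,x \right)} = \left(14 + x\right) + 40 = 54 + x$)
$\frac{1}{\left(E{\left(184,146 \right)} + 47449\right) + 83293} = \frac{1}{\left(\left(54 + 146\right) + 47449\right) + 83293} = \frac{1}{\left(200 + 47449\right) + 83293} = \frac{1}{47649 + 83293} = \frac{1}{130942}$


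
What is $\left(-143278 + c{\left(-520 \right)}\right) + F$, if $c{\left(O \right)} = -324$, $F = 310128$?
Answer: $166526$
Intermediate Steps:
$\left(-143278 + c{\left(-520 \right)}\right) + F = \left(-143278 - 324\right) + 310128 = -143602 + 310128 = 166526$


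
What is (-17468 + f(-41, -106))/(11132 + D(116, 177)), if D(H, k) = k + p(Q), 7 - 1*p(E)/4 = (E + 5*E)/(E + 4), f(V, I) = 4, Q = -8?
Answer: -17464/11289 ≈ -1.5470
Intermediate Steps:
p(E) = 28 - 24*E/(4 + E) (p(E) = 28 - 4*(E + 5*E)/(E + 4) = 28 - 4*6*E/(4 + E) = 28 - 24*E/(4 + E))
D(H, k) = -20 + k (D(H, k) = k + 4*(28 - 8)/(4 - 8) = k + 4*20/(-4) = k + 4*(-¼)*20 = k - 20 = -20 + k)
(-17468 + f(-41, -106))/(11132 + D(116, 177)) = (-17468 + 4)/(11132 + (-20 + 177)) = -17464/(11132 + 157) = -17464/11289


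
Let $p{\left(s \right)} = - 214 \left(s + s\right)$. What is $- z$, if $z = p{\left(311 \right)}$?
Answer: $133108$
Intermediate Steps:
$p{\left(s \right)} = - 428 s$ ($p{\left(s \right)} = - 214 \cdot 2 s = - 428 s$)
$z = -133108$ ($z = \left(-428\right) 311 = -133108$)
$- z = \left(-1\right) \left(-133108\right) = 133108$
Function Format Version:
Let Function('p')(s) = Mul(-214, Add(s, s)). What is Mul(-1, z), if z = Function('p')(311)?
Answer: 133108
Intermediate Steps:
Function('p')(s) = Mul(-428, s) (Function('p')(s) = Mul(-214, Mul(2, s)) = Mul(-428, s))
z = -133108 (z = Mul(-428, 311) = -133108)
Mul(-1, z) = Mul(-1, -133108) = 133108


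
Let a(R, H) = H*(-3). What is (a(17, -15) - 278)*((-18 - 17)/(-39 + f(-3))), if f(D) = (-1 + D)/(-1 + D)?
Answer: -8155/38 ≈ -214.61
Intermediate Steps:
f(D) = 1
a(R, H) = -3*H
(a(17, -15) - 278)*((-18 - 17)/(-39 + f(-3))) = (-3*(-15) - 278)*((-18 - 17)/(-39 + 1)) = (45 - 278)*(-35/(-38)) = -(-8155)*(-1)/38 = -233*35/38 = -8155/38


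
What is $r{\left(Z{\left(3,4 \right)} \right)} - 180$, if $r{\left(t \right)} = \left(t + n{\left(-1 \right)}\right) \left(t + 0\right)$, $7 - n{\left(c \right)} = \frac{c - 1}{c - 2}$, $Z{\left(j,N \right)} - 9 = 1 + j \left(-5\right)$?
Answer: $- \frac{560}{3} \approx -186.67$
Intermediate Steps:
$Z{\left(j,N \right)} = 10 - 5 j$ ($Z{\left(j,N \right)} = 9 + \left(1 + j \left(-5\right)\right) = 9 - \left(-1 + 5 j\right) = 10 - 5 j$)
$n{\left(c \right)} = 7 - \frac{-1 + c}{-2 + c}$ ($n{\left(c \right)} = 7 - \frac{c - 1}{c - 2} = 7 - \frac{-1 + c}{-2 + c}$)
$r{\left(t \right)} = t \left(\frac{19}{3} + t\right)$ ($r{\left(t \right)} = \left(t + \frac{-13 + 6 \left(-1\right)}{-2 - 1}\right) \left(t + 0\right) = \left(t + \frac{-13 - 6}{-3}\right) t = \left(t - - \frac{19}{3}\right) t = \left(t + \frac{19}{3}\right) t = \left(\frac{19}{3} + t\right) t = t \left(\frac{19}{3} + t\right)$)
$r{\left(Z{\left(3,4 \right)} \right)} - 180 = \frac{\left(10 - 15\right) \left(19 + 3 \left(10 - 15\right)\right)}{3} - 180 = \frac{1}{3} \left(-5\right) \left(19 + 3 \left(-5\right)\right) - 180 = \frac{1}{3} \left(-5\right) \left(19 - 15\right) - 180 = \frac{1}{3} \left(-5\right) 4 - 180 = - \frac{20}{3} - 180 = - \frac{560}{3}$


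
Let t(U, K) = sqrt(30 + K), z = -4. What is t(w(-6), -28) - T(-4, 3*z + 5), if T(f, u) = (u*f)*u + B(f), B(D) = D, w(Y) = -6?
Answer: 200 + sqrt(2) ≈ 201.41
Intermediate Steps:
T(f, u) = f + f*u**2 (T(f, u) = (u*f)*u + f = (f*u)*u + f = f*u**2 + f = f + f*u**2)
t(w(-6), -28) - T(-4, 3*z + 5) = sqrt(30 - 28) - (-4)*(1 + (3*(-4) + 5)**2) = sqrt(2) - (-4)*(1 + (-12 + 5)**2) = sqrt(2) - (-4)*(1 + (-7)**2) = sqrt(2) - (-4)*(1 + 49) = sqrt(2) - (-4)*50 = sqrt(2) - 1*(-200) = sqrt(2) + 200 = 200 + sqrt(2)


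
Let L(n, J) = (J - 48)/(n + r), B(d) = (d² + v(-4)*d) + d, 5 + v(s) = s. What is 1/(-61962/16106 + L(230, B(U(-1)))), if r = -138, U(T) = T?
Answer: -740876/3164319 ≈ -0.23413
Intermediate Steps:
v(s) = -5 + s
B(d) = d² - 8*d (B(d) = (d² + (-5 - 4)*d) + d = (d² - 9*d) + d = d² - 8*d)
L(n, J) = (-48 + J)/(-138 + n) (L(n, J) = (J - 48)/(n - 138) = (-48 + J)/(-138 + n))
1/(-61962/16106 + L(230, B(U(-1)))) = 1/(-61962/16106 + (-48 - (-8 - 1))/(-138 + 230)) = 1/(-61962*1/16106 + (-48 - 1*(-9))/92) = 1/(-30981/8053 + (-48 + 9)/92) = 1/(-30981/8053 + (1/92)*(-39)) = 1/(-30981/8053 - 39/92) = 1/(-3164319/740876) = -740876/3164319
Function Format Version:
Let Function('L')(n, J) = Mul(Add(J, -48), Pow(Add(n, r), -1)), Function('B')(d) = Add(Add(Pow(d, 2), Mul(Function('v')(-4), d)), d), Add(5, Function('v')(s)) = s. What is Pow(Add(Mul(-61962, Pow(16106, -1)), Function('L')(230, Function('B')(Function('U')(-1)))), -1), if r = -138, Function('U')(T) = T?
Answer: Rational(-740876, 3164319) ≈ -0.23413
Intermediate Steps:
Function('v')(s) = Add(-5, s)
Function('B')(d) = Add(Pow(d, 2), Mul(-8, d)) (Function('B')(d) = Add(Add(Pow(d, 2), Mul(Add(-5, -4), d)), d) = Add(Add(Pow(d, 2), Mul(-9, d)), d) = Add(Pow(d, 2), Mul(-8, d)))
Function('L')(n, J) = Mul(Pow(Add(-138, n), -1), Add(-48, J)) (Function('L')(n, J) = Mul(Add(J, -48), Pow(Add(n, -138), -1)) = Mul(Add(-48, J), Pow(Add(-138, n), -1)) = Mul(Pow(Add(-138, n), -1), Add(-48, J)))
Pow(Add(Mul(-61962, Pow(16106, -1)), Function('L')(230, Function('B')(Function('U')(-1)))), -1) = Pow(Add(Mul(-61962, Pow(16106, -1)), Mul(Pow(Add(-138, 230), -1), Add(-48, Mul(-1, Add(-8, -1))))), -1) = Pow(Add(Mul(-61962, Rational(1, 16106)), Mul(Pow(92, -1), Add(-48, Mul(-1, -9)))), -1) = Pow(Add(Rational(-30981, 8053), Mul(Rational(1, 92), Add(-48, 9))), -1) = Pow(Add(Rational(-30981, 8053), Mul(Rational(1, 92), -39)), -1) = Pow(Add(Rational(-30981, 8053), Rational(-39, 92)), -1) = Pow(Rational(-3164319, 740876), -1) = Rational(-740876, 3164319)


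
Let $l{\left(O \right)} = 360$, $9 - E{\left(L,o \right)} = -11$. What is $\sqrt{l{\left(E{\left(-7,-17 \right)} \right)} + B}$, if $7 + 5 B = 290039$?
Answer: $\frac{2 \sqrt{364790}}{5} \approx 241.59$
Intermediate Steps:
$B = \frac{290032}{5}$ ($B = - \frac{7}{5} + \frac{1}{5} \cdot 290039 = - \frac{7}{5} + \frac{290039}{5} = \frac{290032}{5} \approx 58006.0$)
$E{\left(L,o \right)} = 20$ ($E{\left(L,o \right)} = 9 - -11 = 9 + 11 = 20$)
$\sqrt{l{\left(E{\left(-7,-17 \right)} \right)} + B} = \sqrt{360 + \frac{290032}{5}} = \sqrt{\frac{291832}{5}} = \frac{2 \sqrt{364790}}{5}$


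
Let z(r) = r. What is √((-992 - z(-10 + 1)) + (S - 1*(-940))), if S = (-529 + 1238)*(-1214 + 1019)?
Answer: I*√138298 ≈ 371.88*I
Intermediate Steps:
S = -138255 (S = 709*(-195) = -138255)
√((-992 - z(-10 + 1)) + (S - 1*(-940))) = √((-992 - (-10 + 1)) + (-138255 - 1*(-940))) = √((-992 - 1*(-9)) + (-138255 + 940)) = √((-992 + 9) - 137315) = √(-983 - 137315) = √(-138298) = I*√138298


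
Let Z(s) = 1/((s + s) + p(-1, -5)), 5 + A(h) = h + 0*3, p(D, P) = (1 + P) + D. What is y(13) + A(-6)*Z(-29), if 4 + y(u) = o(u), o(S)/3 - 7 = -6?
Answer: -52/63 ≈ -0.82540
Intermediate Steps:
o(S) = 3 (o(S) = 21 + 3*(-6) = 21 - 18 = 3)
y(u) = -1 (y(u) = -4 + 3 = -1)
p(D, P) = 1 + D + P
A(h) = -5 + h (A(h) = -5 + (h + 0*3) = -5 + (h + 0) = -5 + h)
Z(s) = 1/(-5 + 2*s) (Z(s) = 1/((s + s) + (1 - 1 - 5)) = 1/(2*s - 5) = 1/(-5 + 2*s))
y(13) + A(-6)*Z(-29) = -1 + (-5 - 6)/(-5 + 2*(-29)) = -1 - 11/(-5 - 58) = -1 - 11/(-63) = -1 - 11*(-1/63) = -1 + 11/63 = -52/63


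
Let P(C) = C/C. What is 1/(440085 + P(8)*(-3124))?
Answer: 1/436961 ≈ 2.2885e-6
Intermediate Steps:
P(C) = 1
1/(440085 + P(8)*(-3124)) = 1/(440085 + 1*(-3124)) = 1/(440085 - 3124) = 1/436961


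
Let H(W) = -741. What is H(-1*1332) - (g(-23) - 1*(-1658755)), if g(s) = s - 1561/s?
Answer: -38169440/23 ≈ -1.6595e+6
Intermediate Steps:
H(-1*1332) - (g(-23) - 1*(-1658755)) = -741 - ((-23 - 1561/(-23)) - 1*(-1658755)) = -741 - ((-23 - 1561*(-1/23)) + 1658755) = -741 - ((-23 + 1561/23) + 1658755) = -741 - (1032/23 + 1658755) = -741 - 1*38152397/23 = -741 - 38152397/23 = -38169440/23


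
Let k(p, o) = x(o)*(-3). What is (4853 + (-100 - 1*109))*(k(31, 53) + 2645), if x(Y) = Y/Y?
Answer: 12269448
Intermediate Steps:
x(Y) = 1
k(p, o) = -3 (k(p, o) = 1*(-3) = -3)
(4853 + (-100 - 1*109))*(k(31, 53) + 2645) = (4853 + (-100 - 1*109))*(-3 + 2645) = (4853 + (-100 - 109))*2642 = (4853 - 209)*2642 = 4644*2642 = 12269448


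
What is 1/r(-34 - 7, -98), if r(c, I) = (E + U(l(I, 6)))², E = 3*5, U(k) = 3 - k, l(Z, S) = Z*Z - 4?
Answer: 1/91814724 ≈ 1.0891e-8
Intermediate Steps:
l(Z, S) = -4 + Z² (l(Z, S) = Z² - 4 = -4 + Z²)
E = 15
r(c, I) = (22 - I²)² (r(c, I) = (15 + (3 - (-4 + I²)))² = (15 + (3 + (4 - I²)))² = (15 + (7 - I²))² = (22 - I²)²)
1/r(-34 - 7, -98) = 1/((-22 + (-98)²)²) = 1/((-22 + 9604)²) = 1/(9582²) = 1/91814724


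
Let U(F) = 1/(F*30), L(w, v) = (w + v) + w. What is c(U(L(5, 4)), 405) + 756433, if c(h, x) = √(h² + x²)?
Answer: 756433 + √28934010001/420 ≈ 7.5684e+5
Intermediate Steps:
L(w, v) = v + 2*w (L(w, v) = (v + w) + w = v + 2*w)
U(F) = 1/(30*F) (U(F) = (1/30)/F = 1/(30*F))
c(U(L(5, 4)), 405) + 756433 = √((1/(30*(4 + 2*5)))² + 405²) + 756433 = √((1/(30*(4 + 10)))² + 164025) + 756433 = √(((1/30)/14)² + 164025) + 756433 = √(((1/30)*(1/14))² + 164025) + 756433 = √((1/420)² + 164025) + 756433 = √(1/176400 + 164025) + 756433 = √(28934010001/176400) + 756433 = √28934010001/420 + 756433 = 756433 + √28934010001/420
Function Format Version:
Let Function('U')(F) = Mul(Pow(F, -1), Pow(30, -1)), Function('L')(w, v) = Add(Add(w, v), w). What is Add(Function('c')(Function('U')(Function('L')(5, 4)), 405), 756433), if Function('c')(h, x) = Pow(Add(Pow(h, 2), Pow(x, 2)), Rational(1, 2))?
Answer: Add(756433, Mul(Rational(1, 420), Pow(28934010001, Rational(1, 2)))) ≈ 7.5684e+5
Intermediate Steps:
Function('L')(w, v) = Add(v, Mul(2, w)) (Function('L')(w, v) = Add(Add(v, w), w) = Add(v, Mul(2, w)))
Function('U')(F) = Mul(Rational(1, 30), Pow(F, -1)) (Function('U')(F) = Mul(Pow(F, -1), Rational(1, 30)) = Mul(Rational(1, 30), Pow(F, -1)))
Add(Function('c')(Function('U')(Function('L')(5, 4)), 405), 756433) = Add(Pow(Add(Pow(Mul(Rational(1, 30), Pow(Add(4, Mul(2, 5)), -1)), 2), Pow(405, 2)), Rational(1, 2)), 756433) = Add(Pow(Add(Pow(Mul(Rational(1, 30), Pow(Add(4, 10), -1)), 2), 164025), Rational(1, 2)), 756433) = Add(Pow(Add(Pow(Mul(Rational(1, 30), Pow(14, -1)), 2), 164025), Rational(1, 2)), 756433) = Add(Pow(Add(Pow(Mul(Rational(1, 30), Rational(1, 14)), 2), 164025), Rational(1, 2)), 756433) = Add(Pow(Add(Pow(Rational(1, 420), 2), 164025), Rational(1, 2)), 756433) = Add(Pow(Add(Rational(1, 176400), 164025), Rational(1, 2)), 756433) = Add(Pow(Rational(28934010001, 176400), Rational(1, 2)), 756433) = Add(Mul(Rational(1, 420), Pow(28934010001, Rational(1, 2))), 756433) = Add(756433, Mul(Rational(1, 420), Pow(28934010001, Rational(1, 2))))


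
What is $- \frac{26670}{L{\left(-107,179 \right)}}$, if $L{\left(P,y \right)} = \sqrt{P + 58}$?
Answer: $3810 i \approx 3810.0 i$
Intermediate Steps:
$L{\left(P,y \right)} = \sqrt{58 + P}$
$- \frac{26670}{L{\left(-107,179 \right)}} = - \frac{26670}{\sqrt{58 - 107}} = - \frac{26670}{\sqrt{-49}} = - \frac{26670}{7 i} = - 26670 \left(- \frac{i}{7}\right) = 3810 i$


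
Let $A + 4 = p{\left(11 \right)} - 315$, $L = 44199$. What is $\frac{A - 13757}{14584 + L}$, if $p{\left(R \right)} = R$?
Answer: $- \frac{485}{2027} \approx -0.23927$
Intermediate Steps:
$A = -308$ ($A = -4 + \left(11 - 315\right) = -4 - 304 = -308$)
$\frac{A - 13757}{14584 + L} = \frac{-308 - 13757}{14584 + 44199} = - \frac{14065}{58783} = \left(-14065\right) \frac{1}{58783} = - \frac{485}{2027}$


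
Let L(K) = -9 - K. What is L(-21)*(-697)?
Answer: -8364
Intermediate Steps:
L(-21)*(-697) = (-9 - 1*(-21))*(-697) = (-9 + 21)*(-697) = 12*(-697) = -8364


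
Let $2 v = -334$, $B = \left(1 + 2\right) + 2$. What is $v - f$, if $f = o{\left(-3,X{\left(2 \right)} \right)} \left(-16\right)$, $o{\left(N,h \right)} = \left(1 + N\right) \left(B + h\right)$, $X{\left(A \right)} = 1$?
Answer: $-359$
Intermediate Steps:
$B = 5$ ($B = 3 + 2 = 5$)
$o{\left(N,h \right)} = \left(1 + N\right) \left(5 + h\right)$
$v = -167$ ($v = \frac{1}{2} \left(-334\right) = -167$)
$f = 192$ ($f = \left(5 + 1 + 5 \left(-3\right) - 3\right) \left(-16\right) = \left(5 + 1 - 15 - 3\right) \left(-16\right) = \left(-12\right) \left(-16\right) = 192$)
$v - f = -167 - 192 = -359$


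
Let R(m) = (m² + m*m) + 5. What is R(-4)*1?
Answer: 37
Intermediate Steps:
R(m) = 5 + 2*m² (R(m) = (m² + m²) + 5 = 2*m² + 5 = 5 + 2*m²)
R(-4)*1 = (5 + 2*(-4)²)*1 = (5 + 2*16)*1 = (5 + 32)*1 = 37*1 = 37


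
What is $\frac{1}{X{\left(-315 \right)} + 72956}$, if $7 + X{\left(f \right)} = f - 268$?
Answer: $\frac{1}{72366} \approx 1.3819 \cdot 10^{-5}$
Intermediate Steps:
$X{\left(f \right)} = -275 + f$ ($X{\left(f \right)} = -7 + \left(f - 268\right) = -7 + \left(-268 + f\right) = -275 + f$)
$\frac{1}{X{\left(-315 \right)} + 72956} = \frac{1}{\left(-275 - 315\right) + 72956} = \frac{1}{-590 + 72956} = \frac{1}{72366}$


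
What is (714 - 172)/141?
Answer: 542/141 ≈ 3.8440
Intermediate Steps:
(714 - 172)/141 = 542*(1/141) = 542/141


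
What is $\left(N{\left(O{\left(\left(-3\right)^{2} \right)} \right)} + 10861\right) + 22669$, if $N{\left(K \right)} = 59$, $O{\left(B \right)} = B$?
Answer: $33589$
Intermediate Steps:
$\left(N{\left(O{\left(\left(-3\right)^{2} \right)} \right)} + 10861\right) + 22669 = \left(59 + 10861\right) + 22669 = 10920 + 22669 = 33589$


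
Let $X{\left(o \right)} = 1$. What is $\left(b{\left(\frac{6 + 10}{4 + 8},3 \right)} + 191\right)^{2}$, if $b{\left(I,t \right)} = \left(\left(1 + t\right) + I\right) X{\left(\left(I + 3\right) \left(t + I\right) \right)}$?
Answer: $\frac{346921}{9} \approx 38547.0$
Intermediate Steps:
$b{\left(I,t \right)} = 1 + I + t$ ($b{\left(I,t \right)} = \left(\left(1 + t\right) + I\right) 1 = \left(1 + I + t\right) 1 = 1 + I + t$)
$\left(b{\left(\frac{6 + 10}{4 + 8},3 \right)} + 191\right)^{2} = \left(\left(1 + \frac{6 + 10}{4 + 8} + 3\right) + 191\right)^{2} = \left(\left(1 + \frac{16}{12} + 3\right) + 191\right)^{2} = \left(\left(1 + 16 \cdot \frac{1}{12} + 3\right) + 191\right)^{2} = \left(\left(1 + \frac{4}{3} + 3\right) + 191\right)^{2} = \left(\frac{16}{3} + 191\right)^{2} = \left(\frac{589}{3}\right)^{2} = \frac{346921}{9}$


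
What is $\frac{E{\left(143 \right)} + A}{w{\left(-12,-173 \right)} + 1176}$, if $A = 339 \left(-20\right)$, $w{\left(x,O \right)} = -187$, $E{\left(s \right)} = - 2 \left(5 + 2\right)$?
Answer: $- \frac{158}{23} \approx -6.8696$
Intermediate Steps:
$E{\left(s \right)} = -14$ ($E{\left(s \right)} = \left(-2\right) 7 = -14$)
$A = -6780$
$\frac{E{\left(143 \right)} + A}{w{\left(-12,-173 \right)} + 1176} = \frac{-14 - 6780}{-187 + 1176} = - \frac{6794}{989} = \left(-6794\right) \frac{1}{989} = - \frac{158}{23}$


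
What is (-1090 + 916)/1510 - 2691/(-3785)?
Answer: 340482/571535 ≈ 0.59573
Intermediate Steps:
(-1090 + 916)/1510 - 2691/(-3785) = -174*1/1510 - 2691*(-1/3785) = -87/755 + 2691/3785 = 340482/571535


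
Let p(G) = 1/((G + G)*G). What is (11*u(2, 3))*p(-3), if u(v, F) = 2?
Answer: 11/9 ≈ 1.2222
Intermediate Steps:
p(G) = 1/(2*G²) (p(G) = 1/(((2*G))*G) = (1/(2*G))/G = 1/(2*G²))
(11*u(2, 3))*p(-3) = (11*2)*((½)/(-3)²) = 22*((½)*(⅑)) = 22*(1/18) = 11/9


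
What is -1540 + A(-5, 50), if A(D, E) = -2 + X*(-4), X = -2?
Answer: -1534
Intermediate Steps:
A(D, E) = 6 (A(D, E) = -2 - 2*(-4) = -2 + 8 = 6)
-1540 + A(-5, 50) = -1540 + 6 = -1534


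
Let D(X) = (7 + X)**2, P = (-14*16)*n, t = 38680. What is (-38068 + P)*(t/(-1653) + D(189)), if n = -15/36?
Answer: -380523956128/261 ≈ -1.4579e+9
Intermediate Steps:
n = -5/12 (n = -15*1/36 = -5/12 ≈ -0.41667)
P = 280/3 (P = -14*16*(-5/12) = -224*(-5/12) = 280/3 ≈ 93.333)
(-38068 + P)*(t/(-1653) + D(189)) = (-38068 + 280/3)*(38680/(-1653) + (7 + 189)**2) = -113924*(38680*(-1/1653) + 196**2)/3 = -113924*(-38680/1653 + 38416)/3 = -113924/3*63462968/1653 = -380523956128/261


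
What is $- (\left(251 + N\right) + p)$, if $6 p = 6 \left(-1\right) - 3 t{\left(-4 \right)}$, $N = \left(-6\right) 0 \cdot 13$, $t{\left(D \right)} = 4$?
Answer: $-248$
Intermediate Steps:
$N = 0$ ($N = 0 \cdot 13 = 0$)
$p = -3$ ($p = \frac{6 \left(-1\right) - 12}{6} = \frac{-6 - 12}{6} = \frac{1}{6} \left(-18\right) = -3$)
$- (\left(251 + N\right) + p) = - (\left(251 + 0\right) - 3) = - (251 - 3) = \left(-1\right) 248 = -248$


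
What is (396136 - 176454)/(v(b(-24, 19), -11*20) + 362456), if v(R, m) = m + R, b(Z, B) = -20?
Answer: 109841/181108 ≈ 0.60649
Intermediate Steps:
v(R, m) = R + m
(396136 - 176454)/(v(b(-24, 19), -11*20) + 362456) = (396136 - 176454)/((-20 - 11*20) + 362456) = 219682/((-20 - 220) + 362456) = 219682/(-240 + 362456) = 219682/362216 = 219682*(1/362216) = 109841/181108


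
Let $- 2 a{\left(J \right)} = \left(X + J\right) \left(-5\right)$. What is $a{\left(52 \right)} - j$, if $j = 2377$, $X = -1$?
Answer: $- \frac{4499}{2} \approx -2249.5$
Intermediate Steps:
$a{\left(J \right)} = - \frac{5}{2} + \frac{5 J}{2}$ ($a{\left(J \right)} = - \frac{\left(-1 + J\right) \left(-5\right)}{2} = - \frac{5 - 5 J}{2} = - \frac{5}{2} + \frac{5 J}{2}$)
$a{\left(52 \right)} - j = \left(- \frac{5}{2} + \frac{5}{2} \cdot 52\right) - 2377 = \left(- \frac{5}{2} + 130\right) - 2377 = \frac{255}{2} - 2377 = - \frac{4499}{2}$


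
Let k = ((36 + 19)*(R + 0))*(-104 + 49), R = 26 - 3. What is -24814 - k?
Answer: 44761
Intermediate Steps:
R = 23
k = -69575 (k = ((36 + 19)*(23 + 0))*(-104 + 49) = (55*23)*(-55) = 1265*(-55) = -69575)
-24814 - k = -24814 - 1*(-69575) = -24814 + 69575 = 44761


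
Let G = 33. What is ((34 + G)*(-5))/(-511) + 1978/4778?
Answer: 1305694/1220779 ≈ 1.0696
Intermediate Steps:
((34 + G)*(-5))/(-511) + 1978/4778 = ((34 + 33)*(-5))/(-511) + 1978/4778 = (67*(-5))*(-1/511) + 1978*(1/4778) = -335*(-1/511) + 989/2389 = 335/511 + 989/2389 = 1305694/1220779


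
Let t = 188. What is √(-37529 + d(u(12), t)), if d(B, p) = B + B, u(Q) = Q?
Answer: I*√37505 ≈ 193.66*I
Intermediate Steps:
d(B, p) = 2*B
√(-37529 + d(u(12), t)) = √(-37529 + 2*12) = √(-37529 + 24) = √(-37505) = I*√37505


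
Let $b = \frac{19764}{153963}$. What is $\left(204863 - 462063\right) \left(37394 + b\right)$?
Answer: $- \frac{164531188248800}{17107} \approx -9.6178 \cdot 10^{9}$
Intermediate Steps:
$b = \frac{2196}{17107}$ ($b = 19764 \cdot \frac{1}{153963} = \frac{2196}{17107} \approx 0.12837$)
$\left(204863 - 462063\right) \left(37394 + b\right) = \left(204863 - 462063\right) \left(37394 + \frac{2196}{17107}\right) = \left(-257200\right) \frac{639701354}{17107} = - \frac{164531188248800}{17107}$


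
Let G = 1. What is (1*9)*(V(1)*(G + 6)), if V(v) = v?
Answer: 63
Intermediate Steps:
(1*9)*(V(1)*(G + 6)) = (1*9)*(1*(1 + 6)) = 9*(1*7) = 9*7 = 63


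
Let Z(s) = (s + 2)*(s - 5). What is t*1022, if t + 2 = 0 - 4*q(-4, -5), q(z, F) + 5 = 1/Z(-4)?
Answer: 163520/9 ≈ 18169.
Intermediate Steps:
Z(s) = (-5 + s)*(2 + s) (Z(s) = (2 + s)*(-5 + s) = (-5 + s)*(2 + s))
q(z, F) = -89/18 (q(z, F) = -5 + 1/(-10 + (-4)**2 - 3*(-4)) = -5 + 1/(-10 + 16 + 12) = -5 + 1/18 = -89/18)
t = 160/9 (t = -2 + (0 - 4*(-89/18)) = -2 + (0 + 178/9) = -2 + 178/9 = 160/9 ≈ 17.778)
t*1022 = (160/9)*1022 = 163520/9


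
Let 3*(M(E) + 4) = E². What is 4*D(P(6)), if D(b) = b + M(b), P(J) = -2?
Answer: -56/3 ≈ -18.667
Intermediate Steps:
M(E) = -4 + E²/3
D(b) = -4 + b + b²/3 (D(b) = b + (-4 + b²/3) = -4 + b + b²/3)
4*D(P(6)) = 4*(-4 - 2 + (⅓)*(-2)²) = 4*(-4 - 2 + (⅓)*4) = 4*(-4 - 2 + 4/3) = 4*(-14/3) = -56/3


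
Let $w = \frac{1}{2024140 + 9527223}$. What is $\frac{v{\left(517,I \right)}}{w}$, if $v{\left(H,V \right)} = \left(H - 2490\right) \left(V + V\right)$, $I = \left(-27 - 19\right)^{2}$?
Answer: $-96450831490168$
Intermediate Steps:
$I = 2116$ ($I = \left(-46\right)^{2} = 2116$)
$v{\left(H,V \right)} = 2 V \left(-2490 + H\right)$ ($v{\left(H,V \right)} = \left(-2490 + H\right) 2 V = 2 V \left(-2490 + H\right)$)
$w = \frac{1}{11551363} \approx 8.657 \cdot 10^{-8}$
$\frac{v{\left(517,I \right)}}{w} = 2 \cdot 2116 \left(-2490 + 517\right) \frac{1}{\frac{1}{11551363}} = 2 \cdot 2116 \left(-1973\right) 11551363 = \left(-8349736\right) 11551363 = -96450831490168$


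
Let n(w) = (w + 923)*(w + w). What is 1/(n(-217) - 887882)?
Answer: -1/1194286 ≈ -8.3732e-7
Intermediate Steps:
n(w) = 2*w*(923 + w) (n(w) = (923 + w)*(2*w) = 2*w*(923 + w))
1/(n(-217) - 887882) = 1/(2*(-217)*(923 - 217) - 887882) = 1/(2*(-217)*706 - 887882) = 1/(-306404 - 887882) = 1/(-1194286) = -1/1194286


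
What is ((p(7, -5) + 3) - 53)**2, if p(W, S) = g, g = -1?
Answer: 2601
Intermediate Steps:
p(W, S) = -1
((p(7, -5) + 3) - 53)**2 = ((-1 + 3) - 53)**2 = (2 - 53)**2 = (-51)**2 = 2601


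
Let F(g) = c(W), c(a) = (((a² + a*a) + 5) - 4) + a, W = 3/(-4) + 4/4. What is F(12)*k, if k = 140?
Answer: 385/2 ≈ 192.50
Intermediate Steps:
W = ¼ (W = 3*(-¼) + 4*(¼) = -¾ + 1 = ¼ ≈ 0.25000)
c(a) = 1 + a + 2*a² (c(a) = (((a² + a²) + 5) - 4) + a = ((2*a² + 5) - 4) + a = ((5 + 2*a²) - 4) + a = (1 + 2*a²) + a = 1 + a + 2*a²)
F(g) = 11/8 (F(g) = 1 + ¼ + 2*(¼)² = 1 + ¼ + 2*(1/16) = 1 + ¼ + ⅛ = 11/8)
F(12)*k = (11/8)*140 = 385/2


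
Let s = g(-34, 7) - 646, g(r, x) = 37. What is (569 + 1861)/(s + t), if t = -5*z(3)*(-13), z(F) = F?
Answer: -135/23 ≈ -5.8696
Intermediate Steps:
s = -609 (s = 37 - 646 = -609)
t = 195 (t = -5*3*(-13) = -15*(-13) = 195)
(569 + 1861)/(s + t) = (569 + 1861)/(-609 + 195) = 2430/(-414) = 2430*(-1/414) = -135/23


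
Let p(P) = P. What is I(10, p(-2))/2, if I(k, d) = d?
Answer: -1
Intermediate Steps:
I(10, p(-2))/2 = -2/2 = -2*½ = -1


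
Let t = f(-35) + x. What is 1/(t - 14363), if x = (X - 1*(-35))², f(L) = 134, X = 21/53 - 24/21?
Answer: -137641/1797000525 ≈ -7.6595e-5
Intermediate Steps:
X = -277/371 (X = 21*(1/53) - 24*1/21 = 21/53 - 8/7 = -277/371 ≈ -0.74663)
x = 161493264/137641 (x = (-277/371 - 1*(-35))² = (-277/371 + 35)² = (12708/371)² = 161493264/137641 ≈ 1173.3)
t = 179937158/137641 (t = 134 + 161493264/137641 = 179937158/137641 ≈ 1307.3)
1/(t - 14363) = 1/(179937158/137641 - 14363) = 1/(-1797000525/137641) = -137641/1797000525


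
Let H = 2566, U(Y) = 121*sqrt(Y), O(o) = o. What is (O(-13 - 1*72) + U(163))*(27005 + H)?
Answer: -2513535 + 3578091*sqrt(163) ≈ 4.3168e+7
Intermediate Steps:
(O(-13 - 1*72) + U(163))*(27005 + H) = ((-13 - 1*72) + 121*sqrt(163))*(27005 + 2566) = ((-13 - 72) + 121*sqrt(163))*29571 = (-85 + 121*sqrt(163))*29571 = -2513535 + 3578091*sqrt(163)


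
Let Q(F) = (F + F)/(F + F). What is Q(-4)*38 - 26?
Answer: 12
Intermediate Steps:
Q(F) = 1 (Q(F) = (2*F)/((2*F)) = (2*F)*(1/(2*F)) = 1)
Q(-4)*38 - 26 = 1*38 - 26 = 38 - 26 = 12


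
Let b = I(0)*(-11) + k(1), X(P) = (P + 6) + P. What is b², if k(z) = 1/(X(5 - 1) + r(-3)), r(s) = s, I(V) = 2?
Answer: 58081/121 ≈ 480.01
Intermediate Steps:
X(P) = 6 + 2*P (X(P) = (6 + P) + P = 6 + 2*P)
k(z) = 1/11 (k(z) = 1/((6 + 2*(5 - 1)) - 3) = 1/((6 + 2*4) - 3) = 1/((6 + 8) - 3) = 1/(14 - 3) = 1/11)
b = -241/11 (b = 2*(-11) + 1/11 = -22 + 1/11 = -241/11 ≈ -21.909)
b² = (-241/11)² = 58081/121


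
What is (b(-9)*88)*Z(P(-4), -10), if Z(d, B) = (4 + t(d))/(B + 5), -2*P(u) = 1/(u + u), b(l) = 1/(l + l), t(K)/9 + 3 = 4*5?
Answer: 6908/45 ≈ 153.51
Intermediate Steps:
t(K) = 153 (t(K) = -27 + 9*(4*5) = -27 + 9*20 = -27 + 180 = 153)
b(l) = 1/(2*l)
P(u) = -1/(4*u) (P(u) = -1/(2*(u + u)) = -1/(2*u)/2 = -1/(4*u))
Z(d, B) = 157/(5 + B) (Z(d, B) = (4 + 153)/(B + 5) = 157/(5 + B))
(b(-9)*88)*Z(P(-4), -10) = (((½)/(-9))*88)*(157/(5 - 10)) = (((½)*(-⅑))*88)*(157/(-5)) = (-1/18*88)*(157*(-⅕)) = -44/9*(-157/5) = 6908/45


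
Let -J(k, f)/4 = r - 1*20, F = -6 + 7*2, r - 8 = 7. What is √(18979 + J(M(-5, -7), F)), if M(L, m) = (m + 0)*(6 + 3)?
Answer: 3*√2111 ≈ 137.84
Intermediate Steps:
r = 15 (r = 8 + 7 = 15)
M(L, m) = 9*m (M(L, m) = m*9 = 9*m)
F = 8 (F = -6 + 14 = 8)
J(k, f) = 20 (J(k, f) = -4*(15 - 1*20) = -4*(15 - 20) = -4*(-5) = 20)
√(18979 + J(M(-5, -7), F)) = √(18979 + 20) = √18999 = 3*√2111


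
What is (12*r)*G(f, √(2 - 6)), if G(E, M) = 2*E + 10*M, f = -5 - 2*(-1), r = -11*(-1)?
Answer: -792 + 2640*I ≈ -792.0 + 2640.0*I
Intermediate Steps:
r = 11
f = -3 (f = -5 + 2 = -3)
(12*r)*G(f, √(2 - 6)) = (12*11)*(2*(-3) + 10*√(2 - 6)) = 132*(-6 + 10*√(-4)) = 132*(-6 + 10*(2*I)) = 132*(-6 + 20*I) = -792 + 2640*I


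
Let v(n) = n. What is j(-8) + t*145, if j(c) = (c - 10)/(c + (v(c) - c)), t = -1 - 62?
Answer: -36531/4 ≈ -9132.8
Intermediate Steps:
t = -63
j(c) = (-10 + c)/c (j(c) = (c - 10)/(c + (c - c)) = (-10 + c)/(c + 0) = (-10 + c)/c)
j(-8) + t*145 = (-10 - 8)/(-8) - 63*145 = -1/8*(-18) - 9135 = 9/4 - 9135 = -36531/4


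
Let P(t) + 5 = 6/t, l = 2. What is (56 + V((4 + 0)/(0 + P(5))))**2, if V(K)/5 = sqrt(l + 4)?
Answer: 3286 + 560*sqrt(6) ≈ 4657.7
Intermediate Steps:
P(t) = -5 + 6/t
V(K) = 5*sqrt(6) (V(K) = 5*sqrt(2 + 4) = 5*sqrt(6))
(56 + V((4 + 0)/(0 + P(5))))**2 = (56 + 5*sqrt(6))**2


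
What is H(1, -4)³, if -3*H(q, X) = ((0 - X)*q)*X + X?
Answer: 8000/27 ≈ 296.30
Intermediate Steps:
H(q, X) = -X/3 + q*X²/3 (H(q, X) = -(((0 - X)*q)*X + X)/3 = -(((-X)*q)*X + X)/3 = -((-X*q)*X + X)/3 = -(-q*X² + X)/3 = -(X - q*X²)/3 = -X/3 + q*X²/3)
H(1, -4)³ = ((⅓)*(-4)*(-1 - 4*1))³ = ((⅓)*(-4)*(-1 - 4))³ = ((⅓)*(-4)*(-5))³ = (20/3)³ = 8000/27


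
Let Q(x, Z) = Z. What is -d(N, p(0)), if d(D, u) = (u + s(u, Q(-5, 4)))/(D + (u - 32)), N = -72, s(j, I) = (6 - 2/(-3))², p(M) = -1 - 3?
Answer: 91/243 ≈ 0.37449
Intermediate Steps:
p(M) = -4
s(j, I) = 400/9 (s(j, I) = (6 - 2*(-⅓))² = (6 + ⅔)² = (20/3)² = 400/9)
d(D, u) = (400/9 + u)/(-32 + D + u) (d(D, u) = (u + 400/9)/(D + (u - 32)) = (400/9 + u)/(D + (-32 + u)) = (400/9 + u)/(-32 + D + u))
-d(N, p(0)) = -(400/9 - 4)/(-32 - 72 - 4) = -364/((-108)*9) = -(-1)*364/(108*9) = -1*(-91/243) = 91/243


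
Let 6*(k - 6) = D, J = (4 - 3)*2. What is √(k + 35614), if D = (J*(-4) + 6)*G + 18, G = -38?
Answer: √320721/3 ≈ 188.77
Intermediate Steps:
J = 2 (J = 1*2 = 2)
D = 94 (D = (2*(-4) + 6)*(-38) + 18 = (-8 + 6)*(-38) + 18 = -2*(-38) + 18 = 76 + 18 = 94)
k = 65/3 (k = 6 + (⅙)*94 = 6 + 47/3 = 65/3 ≈ 21.667)
√(k + 35614) = √(65/3 + 35614) = √(106907/3) = √320721/3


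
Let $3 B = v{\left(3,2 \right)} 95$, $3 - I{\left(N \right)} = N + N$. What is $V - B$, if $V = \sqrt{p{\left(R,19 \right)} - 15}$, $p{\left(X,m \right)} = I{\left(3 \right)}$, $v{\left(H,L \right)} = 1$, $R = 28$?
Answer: $- \frac{95}{3} + 3 i \sqrt{2} \approx -31.667 + 4.2426 i$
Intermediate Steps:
$I{\left(N \right)} = 3 - 2 N$ ($I{\left(N \right)} = 3 - \left(N + N\right) = 3 - 2 N$)
$p{\left(X,m \right)} = -3$ ($p{\left(X,m \right)} = 3 - 6 = -3$)
$V = 3 i \sqrt{2}$ ($V = \sqrt{-3 - 15} = \sqrt{-18} = 3 i \sqrt{2} \approx 4.2426 i$)
$B = \frac{95}{3}$ ($B = \frac{1 \cdot 95}{3} = \frac{1}{3} \cdot 95 = \frac{95}{3} \approx 31.667$)
$V - B = 3 i \sqrt{2} - \frac{95}{3} = - \frac{95}{3} + 3 i \sqrt{2}$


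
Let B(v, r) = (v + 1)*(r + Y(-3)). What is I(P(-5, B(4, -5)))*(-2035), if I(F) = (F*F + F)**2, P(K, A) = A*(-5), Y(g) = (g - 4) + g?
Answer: -40457835000000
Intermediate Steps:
Y(g) = -4 + 2*g (Y(g) = (-4 + g) + g = -4 + 2*g)
B(v, r) = (1 + v)*(-10 + r) (B(v, r) = (v + 1)*(r + (-4 + 2*(-3))) = (1 + v)*(r + (-4 - 6)) = (1 + v)*(r - 10) = (1 + v)*(-10 + r))
P(K, A) = -5*A
I(F) = (F + F**2)**2 (I(F) = (F**2 + F)**2 = (F + F**2)**2)
I(P(-5, B(4, -5)))*(-2035) = ((-5*(-10 - 5 - 10*4 - 5*4))**2*(1 - 5*(-10 - 5 - 10*4 - 5*4))**2)*(-2035) = ((-5*(-10 - 5 - 40 - 20))**2*(1 - 5*(-10 - 5 - 40 - 20))**2)*(-2035) = ((-5*(-75))**2*(1 - 5*(-75))**2)*(-2035) = (375**2*(1 + 375)**2)*(-2035) = (140625*376**2)*(-2035) = (140625*141376)*(-2035) = 19881000000*(-2035) = -40457835000000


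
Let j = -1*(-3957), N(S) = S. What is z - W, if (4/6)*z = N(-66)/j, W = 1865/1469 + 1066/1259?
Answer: -5223584034/2439452249 ≈ -2.1413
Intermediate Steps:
j = 3957
W = 3913989/1849471 (W = 1865*(1/1469) + 1066*(1/1259) = 1865/1469 + 1066/1259 = 3913989/1849471 ≈ 2.1163)
z = -33/1319 (z = 3*(-66/3957)/2 = 3*(-66*1/3957)/2 = (3/2)*(-22/1319) = -33/1319 ≈ -0.025019)
z - W = -33/1319 - 1*3913989/1849471 = -33/1319 - 3913989/1849471 = -5223584034/2439452249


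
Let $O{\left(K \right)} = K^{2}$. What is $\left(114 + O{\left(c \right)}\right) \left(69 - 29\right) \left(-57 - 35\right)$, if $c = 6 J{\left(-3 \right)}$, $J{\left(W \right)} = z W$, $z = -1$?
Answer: $-1611840$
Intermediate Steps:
$J{\left(W \right)} = - W$
$c = 18$ ($c = 6 \left(\left(-1\right) \left(-3\right)\right) = 6 \cdot 3 = 18$)
$\left(114 + O{\left(c \right)}\right) \left(69 - 29\right) \left(-57 - 35\right) = \left(114 + 18^{2}\right) \left(69 - 29\right) \left(-57 - 35\right) = \left(114 + 324\right) 40 \left(-92\right) = 438 \left(-3680\right) = -1611840$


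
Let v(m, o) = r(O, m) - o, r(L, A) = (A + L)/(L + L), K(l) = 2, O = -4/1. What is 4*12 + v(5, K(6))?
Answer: 367/8 ≈ 45.875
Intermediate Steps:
O = -4 (O = -4*1 = -4)
r(L, A) = (A + L)/(2*L) (r(L, A) = (A + L)/((2*L)) = (A + L)*(1/(2*L)) = (A + L)/(2*L))
v(m, o) = 1/2 - o - m/8 (v(m, o) = (1/2)*(m - 4)/(-4) - o = (1/2)*(-1/4)*(-4 + m) - o = (1/2 - m/8) - o = 1/2 - o - m/8)
4*12 + v(5, K(6)) = 4*12 + (1/2 - 1*2 - 1/8*5) = 48 + (1/2 - 2 - 5/8) = 48 - 17/8 = 367/8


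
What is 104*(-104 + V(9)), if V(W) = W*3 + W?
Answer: -7072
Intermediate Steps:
V(W) = 4*W (V(W) = 3*W + W = 4*W)
104*(-104 + V(9)) = 104*(-104 + 4*9) = 104*(-104 + 36) = 104*(-68) = -7072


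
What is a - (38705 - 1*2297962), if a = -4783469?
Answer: -2524212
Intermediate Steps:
a - (38705 - 1*2297962) = -4783469 - (38705 - 1*2297962) = -4783469 - (38705 - 2297962) = -4783469 - 1*(-2259257) = -4783469 + 2259257 = -2524212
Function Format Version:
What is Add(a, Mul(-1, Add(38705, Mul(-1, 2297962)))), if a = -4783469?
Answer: -2524212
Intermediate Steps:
Add(a, Mul(-1, Add(38705, Mul(-1, 2297962)))) = Add(-4783469, Mul(-1, Add(38705, Mul(-1, 2297962)))) = Add(-4783469, Mul(-1, Add(38705, -2297962))) = Add(-4783469, Mul(-1, -2259257)) = Add(-4783469, 2259257) = -2524212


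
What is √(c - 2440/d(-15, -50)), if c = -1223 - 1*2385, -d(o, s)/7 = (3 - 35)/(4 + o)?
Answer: I*√683683/14 ≈ 59.061*I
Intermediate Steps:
d(o, s) = 224/(4 + o) (d(o, s) = -7*(3 - 35)/(4 + o) = -(-224)/(4 + o) = 224/(4 + o))
c = -3608 (c = -1223 - 2385 = -3608)
√(c - 2440/d(-15, -50)) = √(-3608 - 2440/(224/(4 - 15))) = √(-3608 - 2440/(224/(-11))) = √(-3608 - 2440/(224*(-1/11))) = √(-3608 - 2440/(-224/11)) = √(-3608 - 2440*(-11/224)) = √(-3608 + 3355/28) = √(-97669/28) = I*√683683/14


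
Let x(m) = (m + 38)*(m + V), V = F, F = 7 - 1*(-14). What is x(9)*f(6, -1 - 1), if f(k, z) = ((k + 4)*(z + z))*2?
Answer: -112800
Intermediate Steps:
F = 21 (F = 7 + 14 = 21)
V = 21
f(k, z) = 4*z*(4 + k) (f(k, z) = ((4 + k)*(2*z))*2 = (2*z*(4 + k))*2 = 4*z*(4 + k))
x(m) = (21 + m)*(38 + m) (x(m) = (m + 38)*(m + 21) = (38 + m)*(21 + m) = (21 + m)*(38 + m))
x(9)*f(6, -1 - 1) = (798 + 9² + 59*9)*(4*(-1 - 1)*(4 + 6)) = (798 + 81 + 531)*(4*(-2)*10) = 1410*(-80) = -112800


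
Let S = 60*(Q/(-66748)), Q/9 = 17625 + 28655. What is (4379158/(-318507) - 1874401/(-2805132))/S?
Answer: 844254305148373/24165034687591200 ≈ 0.034937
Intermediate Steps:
Q = 416520 (Q = 9*(17625 + 28655) = 9*46280 = 416520)
S = -6247800/16687 (S = 60*(416520/(-66748)) = 60*(416520*(-1/66748)) = 60*(-104130/16687) = -6247800/16687 ≈ -374.41)
(4379158/(-318507) - 1874401/(-2805132))/S = (4379158/(-318507) - 1874401/(-2805132))/(-6247800/16687) = (4379158*(-1/318507) - 1874401*(-1/2805132))*(-16687/6247800) = (-625594/45501 + 1874401/2805132)*(-16687/6247800) = -556528876169/42545437044*(-16687/6247800) = 844254305148373/24165034687591200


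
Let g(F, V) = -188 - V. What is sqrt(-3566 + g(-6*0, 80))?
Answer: 3*I*sqrt(426) ≈ 61.919*I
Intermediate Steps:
sqrt(-3566 + g(-6*0, 80)) = sqrt(-3566 + (-188 - 1*80)) = sqrt(-3566 + (-188 - 80)) = sqrt(-3566 - 268) = sqrt(-3834) = 3*I*sqrt(426)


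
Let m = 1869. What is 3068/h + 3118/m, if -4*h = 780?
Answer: -131438/9345 ≈ -14.065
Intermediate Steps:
h = -195 (h = -¼*780 = -195)
3068/h + 3118/m = 3068/(-195) + 3118/1869 = 3068*(-1/195) + 3118*(1/1869) = -236/15 + 3118/1869 = -131438/9345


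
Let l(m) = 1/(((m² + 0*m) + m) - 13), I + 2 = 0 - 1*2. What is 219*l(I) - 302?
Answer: -521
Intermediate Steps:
I = -4 (I = -2 + (0 - 1*2) = -2 + (0 - 2) = -2 - 2 = -4)
l(m) = 1/(-13 + m + m²) (l(m) = 1/(((m² + 0) + m) - 13) = 1/((m² + m) - 13) = 1/((m + m²) - 13) = 1/(-13 + m + m²))
219*l(I) - 302 = 219/(-13 - 4 + (-4)²) - 302 = 219/(-13 - 4 + 16) - 302 = 219/(-1) - 302 = 219*(-1) - 302 = -219 - 302 = -521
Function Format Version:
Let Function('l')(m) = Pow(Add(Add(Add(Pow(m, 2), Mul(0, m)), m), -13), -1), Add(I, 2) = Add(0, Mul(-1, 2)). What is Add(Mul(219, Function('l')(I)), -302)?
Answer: -521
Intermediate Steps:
I = -4 (I = Add(-2, Add(0, Mul(-1, 2))) = Add(-2, Add(0, -2)) = Add(-2, -2) = -4)
Function('l')(m) = Pow(Add(-13, m, Pow(m, 2)), -1) (Function('l')(m) = Pow(Add(Add(Add(Pow(m, 2), 0), m), -13), -1) = Pow(Add(Add(Pow(m, 2), m), -13), -1) = Pow(Add(Add(m, Pow(m, 2)), -13), -1) = Pow(Add(-13, m, Pow(m, 2)), -1))
Add(Mul(219, Function('l')(I)), -302) = Add(Mul(219, Pow(Add(-13, -4, Pow(-4, 2)), -1)), -302) = Add(Mul(219, Pow(Add(-13, -4, 16), -1)), -302) = Add(Mul(219, Pow(-1, -1)), -302) = Add(Mul(219, -1), -302) = Add(-219, -302) = -521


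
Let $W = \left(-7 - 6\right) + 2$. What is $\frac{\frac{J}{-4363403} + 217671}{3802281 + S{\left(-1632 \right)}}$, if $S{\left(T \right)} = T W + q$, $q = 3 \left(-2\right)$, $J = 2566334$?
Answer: $\frac{949783728079}{16669189952481} \approx 0.056978$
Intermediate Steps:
$W = -11$ ($W = -13 + 2 = -11$)
$q = -6$
$S{\left(T \right)} = -6 - 11 T$ ($S{\left(T \right)} = T \left(-11\right) - 6 = - 11 T - 6 = -6 - 11 T$)
$\frac{\frac{J}{-4363403} + 217671}{3802281 + S{\left(-1632 \right)}} = \frac{\frac{2566334}{-4363403} + 217671}{3802281 - -17946} = \frac{2566334 \left(- \frac{1}{4363403}\right) + 217671}{3802281 + \left(-6 + 17952\right)} = \frac{- \frac{2566334}{4363403} + 217671}{3802281 + 17946} = \frac{949783728079}{4363403 \cdot 3820227} = \frac{949783728079}{4363403} \cdot \frac{1}{3820227} = \frac{949783728079}{16669189952481}$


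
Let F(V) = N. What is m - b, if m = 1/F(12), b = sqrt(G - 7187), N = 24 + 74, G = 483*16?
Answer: 1/98 - sqrt(541) ≈ -23.249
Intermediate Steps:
G = 7728
N = 98
F(V) = 98
b = sqrt(541) (b = sqrt(7728 - 7187) = sqrt(541) ≈ 23.259)
m = 1/98 ≈ 0.010204
m - b = 1/98 - sqrt(541)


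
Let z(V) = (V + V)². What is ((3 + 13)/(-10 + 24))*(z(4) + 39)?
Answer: 824/7 ≈ 117.71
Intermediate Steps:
z(V) = 4*V² (z(V) = (2*V)² = 4*V²)
((3 + 13)/(-10 + 24))*(z(4) + 39) = ((3 + 13)/(-10 + 24))*(4*4² + 39) = (16/14)*(4*16 + 39) = (16*(1/14))*(64 + 39) = (8/7)*103 = 824/7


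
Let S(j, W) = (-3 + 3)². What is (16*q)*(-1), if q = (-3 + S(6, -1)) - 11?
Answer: 224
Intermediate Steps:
S(j, W) = 0 (S(j, W) = 0² = 0)
q = -14 (q = (-3 + 0) - 11 = -3 - 11 = -14)
(16*q)*(-1) = (16*(-14))*(-1) = -224*(-1) = 224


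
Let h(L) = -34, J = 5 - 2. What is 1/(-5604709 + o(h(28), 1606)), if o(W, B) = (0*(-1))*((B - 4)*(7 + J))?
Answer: -1/5604709 ≈ -1.7842e-7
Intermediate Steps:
J = 3
o(W, B) = 0 (o(W, B) = (0*(-1))*((B - 4)*(7 + 3)) = 0*((-4 + B)*10) = 0*(-40 + 10*B) = 0)
1/(-5604709 + o(h(28), 1606)) = 1/(-5604709 + 0) = 1/(-5604709) = -1/5604709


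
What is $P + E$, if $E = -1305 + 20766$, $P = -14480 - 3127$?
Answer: $1854$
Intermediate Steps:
$P = -17607$ ($P = -14480 - 3127 = -17607$)
$E = 19461$
$P + E = -17607 + 19461 = 1854$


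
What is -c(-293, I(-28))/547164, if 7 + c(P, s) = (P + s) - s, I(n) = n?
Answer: 25/45597 ≈ 0.00054828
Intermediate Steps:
c(P, s) = -7 + P (c(P, s) = -7 + ((P + s) - s) = -7 + P)
-c(-293, I(-28))/547164 = -(-7 - 293)/547164 = -(-300)/547164 = -1*(-25/45597) = 25/45597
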